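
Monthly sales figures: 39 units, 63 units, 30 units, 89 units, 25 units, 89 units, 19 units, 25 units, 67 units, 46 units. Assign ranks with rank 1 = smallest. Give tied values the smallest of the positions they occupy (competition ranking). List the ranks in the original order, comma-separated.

Sorted (ascending): 19, 25, 25, 30, 39, 46, 63, 67, 89, 89
The 2 values of 25 occupy positions 2–3 → each gets rank 2.
The 2 values of 89 occupy positions 9–10 → each gets rank 9.

5, 7, 4, 9, 2, 9, 1, 2, 8, 6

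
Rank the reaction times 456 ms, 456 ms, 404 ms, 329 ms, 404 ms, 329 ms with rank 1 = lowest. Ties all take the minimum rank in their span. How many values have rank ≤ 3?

Sorted (ascending): 329, 329, 404, 404, 456, 456
The 2 values of 329 occupy positions 1–2 → each gets rank 1.
The 2 values of 404 occupy positions 3–4 → each gets rank 3.
The 2 values of 456 occupy positions 5–6 → each gets rank 5.
Ranks ≤ 3: {1, 1, 3, 3} → 4 values.

4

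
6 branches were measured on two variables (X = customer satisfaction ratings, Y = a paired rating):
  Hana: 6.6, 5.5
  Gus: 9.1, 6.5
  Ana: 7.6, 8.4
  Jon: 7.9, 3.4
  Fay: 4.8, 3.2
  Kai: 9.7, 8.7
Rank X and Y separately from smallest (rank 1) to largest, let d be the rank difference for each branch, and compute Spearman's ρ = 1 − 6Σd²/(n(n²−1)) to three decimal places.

0.714

Ranks of variable 1: 2, 5, 3, 4, 1, 6
Ranks of variable 2: 3, 4, 5, 2, 1, 6
d = r₁ − r₂: -1, 1, -2, 2, 0, 0
d²: 1, 1, 4, 4, 0, 0; Σd² = 10
ρ = 1 − 6·10/(6·35) = 1 − 60/210 = 0.714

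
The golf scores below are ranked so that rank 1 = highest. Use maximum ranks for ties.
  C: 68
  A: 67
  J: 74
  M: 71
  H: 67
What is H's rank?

5

Sorted (descending): 74, 71, 68, 67, 67
The 2 values of 67 occupy positions 4–5 → each gets rank 5.
H has value 67 → rank 5.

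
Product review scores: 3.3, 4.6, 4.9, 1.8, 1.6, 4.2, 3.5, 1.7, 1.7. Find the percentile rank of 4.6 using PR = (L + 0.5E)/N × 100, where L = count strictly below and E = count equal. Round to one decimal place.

N = 9.
Strictly below 4.6: 7. Equal to 4.6: 1.
PR = (7 + 0.5·1)/9 × 100 = 83.3

83.3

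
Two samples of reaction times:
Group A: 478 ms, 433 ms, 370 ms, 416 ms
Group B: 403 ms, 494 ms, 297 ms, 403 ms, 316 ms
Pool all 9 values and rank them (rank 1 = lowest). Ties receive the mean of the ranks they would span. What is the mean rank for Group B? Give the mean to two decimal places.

Sorted (ascending): 297, 316, 370, 403, 403, 416, 433, 478, 494
The 2 values of 403 occupy positions 4–5 → average rank (4+5)/2 = 4.5.
Group B values → pooled ranks: 403→4.5, 494→9, 297→1, 403→4.5, 316→2
Mean rank = (4.5 + 9 + 1 + 4.5 + 2) / 5 = 4.20

4.20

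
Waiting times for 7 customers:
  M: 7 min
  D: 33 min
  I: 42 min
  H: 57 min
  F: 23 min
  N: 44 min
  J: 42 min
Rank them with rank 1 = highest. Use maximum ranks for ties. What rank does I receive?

Sorted (descending): 57, 44, 42, 42, 33, 23, 7
The 2 values of 42 occupy positions 3–4 → each gets rank 4.
I has value 42 min → rank 4.

4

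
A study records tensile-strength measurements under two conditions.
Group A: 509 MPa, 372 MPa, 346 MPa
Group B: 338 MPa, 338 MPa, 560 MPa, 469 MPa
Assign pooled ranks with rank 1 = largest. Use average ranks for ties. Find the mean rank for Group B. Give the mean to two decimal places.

4.25

Sorted (descending): 560, 509, 469, 372, 346, 338, 338
The 2 values of 338 occupy positions 6–7 → average rank (6+7)/2 = 6.5.
Group B values → pooled ranks: 338→6.5, 338→6.5, 560→1, 469→3
Mean rank = (6.5 + 6.5 + 1 + 3) / 4 = 4.25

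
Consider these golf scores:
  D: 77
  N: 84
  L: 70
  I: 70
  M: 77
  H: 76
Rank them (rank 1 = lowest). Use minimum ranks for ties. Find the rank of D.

4

Sorted (ascending): 70, 70, 76, 77, 77, 84
The 2 values of 70 occupy positions 1–2 → each gets rank 1.
The 2 values of 77 occupy positions 4–5 → each gets rank 4.
D has value 77 → rank 4.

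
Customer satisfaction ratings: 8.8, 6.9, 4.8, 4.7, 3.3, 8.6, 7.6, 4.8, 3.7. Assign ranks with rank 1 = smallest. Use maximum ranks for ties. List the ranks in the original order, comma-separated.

9, 6, 5, 3, 1, 8, 7, 5, 2

Sorted (ascending): 3.3, 3.7, 4.7, 4.8, 4.8, 6.9, 7.6, 8.6, 8.8
The 2 values of 4.8 occupy positions 4–5 → each gets rank 5.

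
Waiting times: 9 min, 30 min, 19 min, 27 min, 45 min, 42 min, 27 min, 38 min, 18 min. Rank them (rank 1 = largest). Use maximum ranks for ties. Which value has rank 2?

42

Sorted (descending): 45, 42, 38, 30, 27, 27, 19, 18, 9
The 2 values of 27 occupy positions 5–6 → each gets rank 6.
Rank 2 → value 42.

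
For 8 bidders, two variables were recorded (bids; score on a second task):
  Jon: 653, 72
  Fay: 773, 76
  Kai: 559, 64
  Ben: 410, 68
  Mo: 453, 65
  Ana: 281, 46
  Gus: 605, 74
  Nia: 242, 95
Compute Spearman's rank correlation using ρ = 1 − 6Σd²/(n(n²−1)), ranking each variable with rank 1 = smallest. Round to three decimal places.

Ranks of variable 1: 7, 8, 5, 3, 4, 2, 6, 1
Ranks of variable 2: 5, 7, 2, 4, 3, 1, 6, 8
d = r₁ − r₂: 2, 1, 3, -1, 1, 1, 0, -7
d²: 4, 1, 9, 1, 1, 1, 0, 49; Σd² = 66
ρ = 1 − 6·66/(8·63) = 1 − 396/504 = 0.214

0.214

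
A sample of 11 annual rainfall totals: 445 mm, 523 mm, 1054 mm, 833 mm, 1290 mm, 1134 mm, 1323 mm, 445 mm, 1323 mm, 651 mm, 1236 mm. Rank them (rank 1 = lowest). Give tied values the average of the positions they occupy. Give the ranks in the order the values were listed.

1.5, 3, 6, 5, 9, 7, 10.5, 1.5, 10.5, 4, 8

Sorted (ascending): 445, 445, 523, 651, 833, 1054, 1134, 1236, 1290, 1323, 1323
The 2 values of 445 occupy positions 1–2 → average rank (1+2)/2 = 1.5.
The 2 values of 1323 occupy positions 10–11 → average rank (10+11)/2 = 10.5.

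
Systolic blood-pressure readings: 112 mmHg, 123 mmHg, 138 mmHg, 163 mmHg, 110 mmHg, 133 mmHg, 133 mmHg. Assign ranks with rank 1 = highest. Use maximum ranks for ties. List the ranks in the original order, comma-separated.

6, 5, 2, 1, 7, 4, 4

Sorted (descending): 163, 138, 133, 133, 123, 112, 110
The 2 values of 133 occupy positions 3–4 → each gets rank 4.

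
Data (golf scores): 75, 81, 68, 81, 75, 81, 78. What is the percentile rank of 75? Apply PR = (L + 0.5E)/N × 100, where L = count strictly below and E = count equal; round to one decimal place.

N = 7.
Strictly below 75: 1. Equal to 75: 2.
PR = (1 + 0.5·2)/7 × 100 = 28.6

28.6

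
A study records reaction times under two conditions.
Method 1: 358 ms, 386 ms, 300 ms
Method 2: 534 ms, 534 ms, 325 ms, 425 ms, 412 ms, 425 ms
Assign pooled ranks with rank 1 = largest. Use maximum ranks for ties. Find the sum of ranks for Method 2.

25

Sorted (descending): 534, 534, 425, 425, 412, 386, 358, 325, 300
The 2 values of 534 occupy positions 1–2 → each gets rank 2.
The 2 values of 425 occupy positions 3–4 → each gets rank 4.
Method 2 values → pooled ranks: 534→2, 534→2, 325→8, 425→4, 412→5, 425→4
Rank sum = 2 + 2 + 8 + 4 + 5 + 4 = 25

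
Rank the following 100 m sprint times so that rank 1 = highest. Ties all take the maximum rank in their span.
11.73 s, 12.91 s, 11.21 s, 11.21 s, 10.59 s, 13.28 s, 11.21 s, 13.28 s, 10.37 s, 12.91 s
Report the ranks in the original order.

5, 4, 8, 8, 9, 2, 8, 2, 10, 4

Sorted (descending): 13.28, 13.28, 12.91, 12.91, 11.73, 11.21, 11.21, 11.21, 10.59, 10.37
The 2 values of 13.28 occupy positions 1–2 → each gets rank 2.
The 2 values of 12.91 occupy positions 3–4 → each gets rank 4.
The 3 values of 11.21 occupy positions 6–8 → each gets rank 8.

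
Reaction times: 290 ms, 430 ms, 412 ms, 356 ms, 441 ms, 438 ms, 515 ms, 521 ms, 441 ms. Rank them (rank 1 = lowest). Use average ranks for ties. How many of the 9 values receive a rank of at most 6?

5

Sorted (ascending): 290, 356, 412, 430, 438, 441, 441, 515, 521
The 2 values of 441 occupy positions 6–7 → average rank (6+7)/2 = 6.5.
Ranks ≤ 6: {1, 2, 3, 4, 5} → 5 values.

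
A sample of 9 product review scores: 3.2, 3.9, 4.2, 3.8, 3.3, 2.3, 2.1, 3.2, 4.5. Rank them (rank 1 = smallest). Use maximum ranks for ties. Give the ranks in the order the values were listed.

4, 7, 8, 6, 5, 2, 1, 4, 9

Sorted (ascending): 2.1, 2.3, 3.2, 3.2, 3.3, 3.8, 3.9, 4.2, 4.5
The 2 values of 3.2 occupy positions 3–4 → each gets rank 4.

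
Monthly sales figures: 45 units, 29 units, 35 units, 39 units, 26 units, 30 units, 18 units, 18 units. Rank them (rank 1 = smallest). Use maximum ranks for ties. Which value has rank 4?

29

Sorted (ascending): 18, 18, 26, 29, 30, 35, 39, 45
The 2 values of 18 occupy positions 1–2 → each gets rank 2.
Rank 4 → value 29.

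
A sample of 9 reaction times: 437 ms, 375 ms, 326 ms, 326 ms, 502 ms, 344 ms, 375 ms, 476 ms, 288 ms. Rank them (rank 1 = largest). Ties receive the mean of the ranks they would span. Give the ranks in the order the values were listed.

3, 4.5, 7.5, 7.5, 1, 6, 4.5, 2, 9

Sorted (descending): 502, 476, 437, 375, 375, 344, 326, 326, 288
The 2 values of 375 occupy positions 4–5 → average rank (4+5)/2 = 4.5.
The 2 values of 326 occupy positions 7–8 → average rank (7+8)/2 = 7.5.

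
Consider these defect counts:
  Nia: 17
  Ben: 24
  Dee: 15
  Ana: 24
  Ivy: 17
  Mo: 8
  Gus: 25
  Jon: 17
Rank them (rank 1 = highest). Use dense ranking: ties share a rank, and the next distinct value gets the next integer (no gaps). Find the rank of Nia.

3

Sorted (descending): 25, 24, 24, 17, 17, 17, 15, 8
The 2 values of 24 share dense rank 2.
The 3 values of 17 share dense rank 3.
Remaining distinct values take the next consecutive integers.
Nia has value 17 → rank 3.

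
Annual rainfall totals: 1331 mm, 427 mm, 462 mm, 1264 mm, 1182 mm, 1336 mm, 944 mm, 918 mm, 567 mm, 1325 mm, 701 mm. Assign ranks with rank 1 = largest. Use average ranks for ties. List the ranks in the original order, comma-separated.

2, 11, 10, 4, 5, 1, 6, 7, 9, 3, 8

Sorted (descending): 1336, 1331, 1325, 1264, 1182, 944, 918, 701, 567, 462, 427
No ties — each value takes its position as its rank.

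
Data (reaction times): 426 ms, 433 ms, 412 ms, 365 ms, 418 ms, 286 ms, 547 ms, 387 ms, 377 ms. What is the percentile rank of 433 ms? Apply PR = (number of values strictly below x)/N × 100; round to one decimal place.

77.8

N = 9.
Strictly below 433: 7. Equal to 433: 1.
PR = 7/9 × 100 = 77.8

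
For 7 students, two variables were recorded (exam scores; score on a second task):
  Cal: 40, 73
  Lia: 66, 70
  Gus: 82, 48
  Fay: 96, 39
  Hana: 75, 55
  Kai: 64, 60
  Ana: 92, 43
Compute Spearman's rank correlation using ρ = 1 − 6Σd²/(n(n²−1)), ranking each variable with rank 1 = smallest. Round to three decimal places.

Ranks of variable 1: 1, 3, 5, 7, 4, 2, 6
Ranks of variable 2: 7, 6, 3, 1, 4, 5, 2
d = r₁ − r₂: -6, -3, 2, 6, 0, -3, 4
d²: 36, 9, 4, 36, 0, 9, 16; Σd² = 110
ρ = 1 − 6·110/(7·48) = 1 − 660/336 = -0.964

-0.964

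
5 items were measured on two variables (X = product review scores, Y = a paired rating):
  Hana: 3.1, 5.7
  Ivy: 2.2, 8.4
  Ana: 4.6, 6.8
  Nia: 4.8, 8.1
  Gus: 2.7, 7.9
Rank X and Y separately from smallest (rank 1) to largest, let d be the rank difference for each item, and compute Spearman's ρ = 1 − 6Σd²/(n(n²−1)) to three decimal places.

Ranks of variable 1: 3, 1, 4, 5, 2
Ranks of variable 2: 1, 5, 2, 4, 3
d = r₁ − r₂: 2, -4, 2, 1, -1
d²: 4, 16, 4, 1, 1; Σd² = 26
ρ = 1 − 6·26/(5·24) = 1 − 156/120 = -0.300

-0.300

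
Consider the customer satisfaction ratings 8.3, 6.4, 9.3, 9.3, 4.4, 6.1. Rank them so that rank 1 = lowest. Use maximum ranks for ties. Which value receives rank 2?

6.1

Sorted (ascending): 4.4, 6.1, 6.4, 8.3, 9.3, 9.3
The 2 values of 9.3 occupy positions 5–6 → each gets rank 6.
Rank 2 → value 6.1.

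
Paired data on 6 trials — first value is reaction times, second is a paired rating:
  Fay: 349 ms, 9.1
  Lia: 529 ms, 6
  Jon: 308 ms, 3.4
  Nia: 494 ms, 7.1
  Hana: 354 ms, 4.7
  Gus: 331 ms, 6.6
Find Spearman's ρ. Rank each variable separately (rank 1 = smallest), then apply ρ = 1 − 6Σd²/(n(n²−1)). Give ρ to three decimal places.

0.257

Ranks of variable 1: 3, 6, 1, 5, 4, 2
Ranks of variable 2: 6, 3, 1, 5, 2, 4
d = r₁ − r₂: -3, 3, 0, 0, 2, -2
d²: 9, 9, 0, 0, 4, 4; Σd² = 26
ρ = 1 − 6·26/(6·35) = 1 − 156/210 = 0.257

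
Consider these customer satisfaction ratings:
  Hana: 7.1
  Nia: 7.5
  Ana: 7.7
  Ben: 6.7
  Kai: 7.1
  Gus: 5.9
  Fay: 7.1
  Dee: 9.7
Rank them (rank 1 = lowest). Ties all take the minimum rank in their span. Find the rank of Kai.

3

Sorted (ascending): 5.9, 6.7, 7.1, 7.1, 7.1, 7.5, 7.7, 9.7
The 3 values of 7.1 occupy positions 3–5 → each gets rank 3.
Kai has value 7.1 → rank 3.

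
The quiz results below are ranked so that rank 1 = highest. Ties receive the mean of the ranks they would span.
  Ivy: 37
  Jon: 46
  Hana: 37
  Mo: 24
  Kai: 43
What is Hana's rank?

3.5

Sorted (descending): 46, 43, 37, 37, 24
The 2 values of 37 occupy positions 3–4 → average rank (3+4)/2 = 3.5.
Hana has value 37 → rank 3.5.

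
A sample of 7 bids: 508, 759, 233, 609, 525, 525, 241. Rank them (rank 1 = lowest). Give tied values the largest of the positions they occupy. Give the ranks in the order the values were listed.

3, 7, 1, 6, 5, 5, 2

Sorted (ascending): 233, 241, 508, 525, 525, 609, 759
The 2 values of 525 occupy positions 4–5 → each gets rank 5.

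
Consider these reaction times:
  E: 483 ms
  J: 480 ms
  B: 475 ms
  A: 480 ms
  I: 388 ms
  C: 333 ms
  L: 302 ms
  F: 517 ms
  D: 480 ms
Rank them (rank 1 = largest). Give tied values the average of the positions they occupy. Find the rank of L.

Sorted (descending): 517, 483, 480, 480, 480, 475, 388, 333, 302
The 3 values of 480 occupy positions 3–5 → average rank 4.
L has value 302 ms → rank 9.

9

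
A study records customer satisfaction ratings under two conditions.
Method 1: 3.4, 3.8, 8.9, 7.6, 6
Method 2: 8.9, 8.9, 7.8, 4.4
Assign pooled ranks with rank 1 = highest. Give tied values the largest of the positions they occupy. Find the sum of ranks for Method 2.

Sorted (descending): 8.9, 8.9, 8.9, 7.8, 7.6, 6, 4.4, 3.8, 3.4
The 3 values of 8.9 occupy positions 1–3 → each gets rank 3.
Method 2 values → pooled ranks: 8.9→3, 8.9→3, 7.8→4, 4.4→7
Rank sum = 3 + 3 + 4 + 7 = 17

17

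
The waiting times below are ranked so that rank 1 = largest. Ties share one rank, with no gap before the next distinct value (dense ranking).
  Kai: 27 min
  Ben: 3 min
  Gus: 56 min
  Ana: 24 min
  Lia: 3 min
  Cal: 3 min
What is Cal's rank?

4

Sorted (descending): 56, 27, 24, 3, 3, 3
The 3 values of 3 share dense rank 4.
Remaining distinct values take the next consecutive integers.
Cal has value 3 min → rank 4.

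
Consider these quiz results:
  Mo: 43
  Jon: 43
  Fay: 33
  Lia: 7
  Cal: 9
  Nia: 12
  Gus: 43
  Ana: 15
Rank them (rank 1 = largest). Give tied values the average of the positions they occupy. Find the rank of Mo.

2

Sorted (descending): 43, 43, 43, 33, 15, 12, 9, 7
The 3 values of 43 occupy positions 1–3 → average rank 2.
Mo has value 43 → rank 2.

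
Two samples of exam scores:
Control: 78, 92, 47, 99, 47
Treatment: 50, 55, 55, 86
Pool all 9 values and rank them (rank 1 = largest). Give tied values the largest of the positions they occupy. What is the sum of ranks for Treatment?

Sorted (descending): 99, 92, 86, 78, 55, 55, 50, 47, 47
The 2 values of 55 occupy positions 5–6 → each gets rank 6.
The 2 values of 47 occupy positions 8–9 → each gets rank 9.
Treatment values → pooled ranks: 50→7, 55→6, 55→6, 86→3
Rank sum = 7 + 6 + 6 + 3 = 22

22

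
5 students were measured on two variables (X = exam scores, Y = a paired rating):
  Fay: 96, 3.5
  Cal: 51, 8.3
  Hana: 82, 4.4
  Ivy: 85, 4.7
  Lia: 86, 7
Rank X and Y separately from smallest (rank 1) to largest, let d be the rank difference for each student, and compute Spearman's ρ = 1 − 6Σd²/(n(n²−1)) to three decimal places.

Ranks of variable 1: 5, 1, 2, 3, 4
Ranks of variable 2: 1, 5, 2, 3, 4
d = r₁ − r₂: 4, -4, 0, 0, 0
d²: 16, 16, 0, 0, 0; Σd² = 32
ρ = 1 − 6·32/(5·24) = 1 − 192/120 = -0.600

-0.600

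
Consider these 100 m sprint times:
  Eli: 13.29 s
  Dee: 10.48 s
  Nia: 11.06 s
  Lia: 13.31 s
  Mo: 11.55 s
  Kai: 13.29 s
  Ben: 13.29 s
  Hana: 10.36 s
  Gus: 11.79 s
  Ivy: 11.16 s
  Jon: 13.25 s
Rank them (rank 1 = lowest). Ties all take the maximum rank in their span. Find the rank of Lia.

11

Sorted (ascending): 10.36, 10.48, 11.06, 11.16, 11.55, 11.79, 13.25, 13.29, 13.29, 13.29, 13.31
The 3 values of 13.29 occupy positions 8–10 → each gets rank 10.
Lia has value 13.31 s → rank 11.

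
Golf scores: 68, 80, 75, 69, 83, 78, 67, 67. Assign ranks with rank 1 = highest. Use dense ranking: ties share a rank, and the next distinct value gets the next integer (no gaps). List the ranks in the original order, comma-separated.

6, 2, 4, 5, 1, 3, 7, 7

Sorted (descending): 83, 80, 78, 75, 69, 68, 67, 67
The 2 values of 67 share dense rank 7.
Remaining distinct values take the next consecutive integers.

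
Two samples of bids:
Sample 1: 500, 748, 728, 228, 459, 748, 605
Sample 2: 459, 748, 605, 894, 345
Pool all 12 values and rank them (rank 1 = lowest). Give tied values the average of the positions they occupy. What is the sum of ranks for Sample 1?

Sorted (ascending): 228, 345, 459, 459, 500, 605, 605, 728, 748, 748, 748, 894
The 2 values of 459 occupy positions 3–4 → average rank (3+4)/2 = 3.5.
The 2 values of 605 occupy positions 6–7 → average rank (6+7)/2 = 6.5.
The 3 values of 748 occupy positions 9–11 → average rank 10.
Sample 1 values → pooled ranks: 500→5, 748→10, 728→8, 228→1, 459→3.5, 748→10, 605→6.5
Rank sum = 5 + 10 + 8 + 1 + 3.5 + 10 + 6.5 = 44

44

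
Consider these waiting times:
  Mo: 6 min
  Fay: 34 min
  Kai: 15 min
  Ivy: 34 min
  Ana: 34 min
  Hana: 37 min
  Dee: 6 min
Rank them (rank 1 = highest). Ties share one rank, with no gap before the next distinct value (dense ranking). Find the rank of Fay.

Sorted (descending): 37, 34, 34, 34, 15, 6, 6
The 3 values of 34 share dense rank 2.
The 2 values of 6 share dense rank 4.
Remaining distinct values take the next consecutive integers.
Fay has value 34 min → rank 2.

2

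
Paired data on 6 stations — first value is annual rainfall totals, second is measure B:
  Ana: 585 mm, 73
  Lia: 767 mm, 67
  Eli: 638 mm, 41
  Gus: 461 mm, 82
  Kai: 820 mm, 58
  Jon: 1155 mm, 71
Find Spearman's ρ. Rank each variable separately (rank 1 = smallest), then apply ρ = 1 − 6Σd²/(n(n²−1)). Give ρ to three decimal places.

-0.486

Ranks of variable 1: 2, 4, 3, 1, 5, 6
Ranks of variable 2: 5, 3, 1, 6, 2, 4
d = r₁ − r₂: -3, 1, 2, -5, 3, 2
d²: 9, 1, 4, 25, 9, 4; Σd² = 52
ρ = 1 − 6·52/(6·35) = 1 − 312/210 = -0.486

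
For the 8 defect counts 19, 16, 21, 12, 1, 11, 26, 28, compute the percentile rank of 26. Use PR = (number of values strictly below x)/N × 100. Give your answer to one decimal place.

N = 8.
Strictly below 26: 6. Equal to 26: 1.
PR = 6/8 × 100 = 75.0

75.0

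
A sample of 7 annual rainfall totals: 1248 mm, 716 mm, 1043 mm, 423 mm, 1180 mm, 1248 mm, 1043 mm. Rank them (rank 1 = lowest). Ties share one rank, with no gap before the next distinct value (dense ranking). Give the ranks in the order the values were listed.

5, 2, 3, 1, 4, 5, 3

Sorted (ascending): 423, 716, 1043, 1043, 1180, 1248, 1248
The 2 values of 1043 share dense rank 3.
The 2 values of 1248 share dense rank 5.
Remaining distinct values take the next consecutive integers.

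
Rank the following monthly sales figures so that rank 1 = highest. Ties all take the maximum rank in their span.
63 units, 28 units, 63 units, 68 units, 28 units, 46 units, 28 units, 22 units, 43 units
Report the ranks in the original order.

Sorted (descending): 68, 63, 63, 46, 43, 28, 28, 28, 22
The 2 values of 63 occupy positions 2–3 → each gets rank 3.
The 3 values of 28 occupy positions 6–8 → each gets rank 8.

3, 8, 3, 1, 8, 4, 8, 9, 5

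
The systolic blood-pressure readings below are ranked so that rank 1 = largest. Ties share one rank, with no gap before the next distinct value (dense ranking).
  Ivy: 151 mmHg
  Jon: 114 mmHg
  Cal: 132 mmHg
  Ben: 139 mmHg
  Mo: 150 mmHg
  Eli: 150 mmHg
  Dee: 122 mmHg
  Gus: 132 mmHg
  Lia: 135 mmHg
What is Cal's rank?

Sorted (descending): 151, 150, 150, 139, 135, 132, 132, 122, 114
The 2 values of 150 share dense rank 2.
The 2 values of 132 share dense rank 5.
Remaining distinct values take the next consecutive integers.
Cal has value 132 mmHg → rank 5.

5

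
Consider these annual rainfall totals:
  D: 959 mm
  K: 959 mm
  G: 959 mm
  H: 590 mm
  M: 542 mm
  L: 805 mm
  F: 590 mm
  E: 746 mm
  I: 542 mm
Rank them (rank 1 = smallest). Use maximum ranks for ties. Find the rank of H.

4

Sorted (ascending): 542, 542, 590, 590, 746, 805, 959, 959, 959
The 2 values of 542 occupy positions 1–2 → each gets rank 2.
The 2 values of 590 occupy positions 3–4 → each gets rank 4.
The 3 values of 959 occupy positions 7–9 → each gets rank 9.
H has value 590 mm → rank 4.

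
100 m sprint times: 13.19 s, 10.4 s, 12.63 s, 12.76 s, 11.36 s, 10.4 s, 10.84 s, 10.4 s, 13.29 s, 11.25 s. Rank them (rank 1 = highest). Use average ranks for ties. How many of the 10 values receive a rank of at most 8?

Sorted (descending): 13.29, 13.19, 12.76, 12.63, 11.36, 11.25, 10.84, 10.4, 10.4, 10.4
The 3 values of 10.4 occupy positions 8–10 → average rank 9.
Ranks ≤ 8: {1, 2, 3, 4, 5, 6, 7} → 7 values.

7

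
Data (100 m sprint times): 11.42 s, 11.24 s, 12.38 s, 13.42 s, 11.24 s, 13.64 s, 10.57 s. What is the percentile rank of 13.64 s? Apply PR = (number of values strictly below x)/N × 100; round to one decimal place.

85.7

N = 7.
Strictly below 13.64: 6. Equal to 13.64: 1.
PR = 6/7 × 100 = 85.7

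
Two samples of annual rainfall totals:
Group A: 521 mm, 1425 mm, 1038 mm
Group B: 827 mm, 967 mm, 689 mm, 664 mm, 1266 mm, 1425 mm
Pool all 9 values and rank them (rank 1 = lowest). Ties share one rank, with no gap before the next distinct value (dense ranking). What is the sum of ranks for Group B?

Sorted (ascending): 521, 664, 689, 827, 967, 1038, 1266, 1425, 1425
The 2 values of 1425 share dense rank 8.
Remaining distinct values take the next consecutive integers.
Group B values → pooled ranks: 827→4, 967→5, 689→3, 664→2, 1266→7, 1425→8
Rank sum = 4 + 5 + 3 + 2 + 7 + 8 = 29

29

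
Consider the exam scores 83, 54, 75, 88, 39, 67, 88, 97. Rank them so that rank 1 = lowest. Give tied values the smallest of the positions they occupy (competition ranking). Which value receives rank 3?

Sorted (ascending): 39, 54, 67, 75, 83, 88, 88, 97
The 2 values of 88 occupy positions 6–7 → each gets rank 6.
Rank 3 → value 67.

67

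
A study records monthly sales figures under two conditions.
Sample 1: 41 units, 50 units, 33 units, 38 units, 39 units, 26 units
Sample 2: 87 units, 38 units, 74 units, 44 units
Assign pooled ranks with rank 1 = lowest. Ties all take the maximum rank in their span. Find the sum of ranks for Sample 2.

Sorted (ascending): 26, 33, 38, 38, 39, 41, 44, 50, 74, 87
The 2 values of 38 occupy positions 3–4 → each gets rank 4.
Sample 2 values → pooled ranks: 87→10, 38→4, 74→9, 44→7
Rank sum = 10 + 4 + 9 + 7 = 30

30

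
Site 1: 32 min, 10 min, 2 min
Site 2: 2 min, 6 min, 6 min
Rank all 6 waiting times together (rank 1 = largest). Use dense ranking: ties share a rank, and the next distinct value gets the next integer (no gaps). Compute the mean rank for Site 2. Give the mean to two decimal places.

3.33

Sorted (descending): 32, 10, 6, 6, 2, 2
The 2 values of 6 share dense rank 3.
The 2 values of 2 share dense rank 4.
Remaining distinct values take the next consecutive integers.
Site 2 values → pooled ranks: 2→4, 6→3, 6→3
Mean rank = (4 + 3 + 3) / 3 = 3.33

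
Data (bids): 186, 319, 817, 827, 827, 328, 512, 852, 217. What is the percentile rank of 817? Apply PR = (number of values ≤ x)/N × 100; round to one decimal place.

66.7

N = 9.
Strictly below 817: 5. Equal to 817: 1.
PR = 6/9 × 100 = 66.7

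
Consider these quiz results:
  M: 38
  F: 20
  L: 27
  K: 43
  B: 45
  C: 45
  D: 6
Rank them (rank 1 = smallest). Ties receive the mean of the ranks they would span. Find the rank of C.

6.5

Sorted (ascending): 6, 20, 27, 38, 43, 45, 45
The 2 values of 45 occupy positions 6–7 → average rank (6+7)/2 = 6.5.
C has value 45 → rank 6.5.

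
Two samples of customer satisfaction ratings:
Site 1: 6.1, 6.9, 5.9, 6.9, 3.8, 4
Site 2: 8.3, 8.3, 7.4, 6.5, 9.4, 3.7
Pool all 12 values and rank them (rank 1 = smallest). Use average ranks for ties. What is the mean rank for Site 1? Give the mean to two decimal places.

Sorted (ascending): 3.7, 3.8, 4, 5.9, 6.1, 6.5, 6.9, 6.9, 7.4, 8.3, 8.3, 9.4
The 2 values of 6.9 occupy positions 7–8 → average rank (7+8)/2 = 7.5.
The 2 values of 8.3 occupy positions 10–11 → average rank (10+11)/2 = 10.5.
Site 1 values → pooled ranks: 6.1→5, 6.9→7.5, 5.9→4, 6.9→7.5, 3.8→2, 4→3
Mean rank = (5 + 7.5 + 4 + 7.5 + 2 + 3) / 6 = 4.83

4.83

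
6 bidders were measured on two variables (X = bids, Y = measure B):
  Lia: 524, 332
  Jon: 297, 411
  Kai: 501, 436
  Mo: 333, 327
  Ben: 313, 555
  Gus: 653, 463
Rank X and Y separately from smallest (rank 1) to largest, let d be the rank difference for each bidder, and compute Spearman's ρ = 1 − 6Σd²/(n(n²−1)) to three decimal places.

Ranks of variable 1: 5, 1, 4, 3, 2, 6
Ranks of variable 2: 2, 3, 4, 1, 6, 5
d = r₁ − r₂: 3, -2, 0, 2, -4, 1
d²: 9, 4, 0, 4, 16, 1; Σd² = 34
ρ = 1 − 6·34/(6·35) = 1 − 204/210 = 0.029

0.029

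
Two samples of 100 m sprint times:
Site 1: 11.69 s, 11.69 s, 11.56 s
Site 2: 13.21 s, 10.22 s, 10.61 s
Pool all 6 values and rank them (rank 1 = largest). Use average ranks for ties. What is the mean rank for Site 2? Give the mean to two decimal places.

Sorted (descending): 13.21, 11.69, 11.69, 11.56, 10.61, 10.22
The 2 values of 11.69 occupy positions 2–3 → average rank (2+3)/2 = 2.5.
Site 2 values → pooled ranks: 13.21→1, 10.22→6, 10.61→5
Mean rank = (1 + 6 + 5) / 3 = 4.00

4.00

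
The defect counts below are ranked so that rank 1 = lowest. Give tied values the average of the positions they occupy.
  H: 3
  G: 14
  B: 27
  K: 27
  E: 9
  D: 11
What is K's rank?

5.5

Sorted (ascending): 3, 9, 11, 14, 27, 27
The 2 values of 27 occupy positions 5–6 → average rank (5+6)/2 = 5.5.
K has value 27 → rank 5.5.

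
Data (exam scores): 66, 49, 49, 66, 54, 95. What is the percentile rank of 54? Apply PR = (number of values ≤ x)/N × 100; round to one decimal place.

N = 6.
Strictly below 54: 2. Equal to 54: 1.
PR = 3/6 × 100 = 50.0

50.0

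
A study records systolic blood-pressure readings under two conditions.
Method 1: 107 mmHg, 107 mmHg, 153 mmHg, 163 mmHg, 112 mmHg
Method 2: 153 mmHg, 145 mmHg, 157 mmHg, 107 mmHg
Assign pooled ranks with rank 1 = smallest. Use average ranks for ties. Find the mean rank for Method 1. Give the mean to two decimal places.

4.70

Sorted (ascending): 107, 107, 107, 112, 145, 153, 153, 157, 163
The 3 values of 107 occupy positions 1–3 → average rank 2.
The 2 values of 153 occupy positions 6–7 → average rank (6+7)/2 = 6.5.
Method 1 values → pooled ranks: 107→2, 107→2, 153→6.5, 163→9, 112→4
Mean rank = (2 + 2 + 6.5 + 9 + 4) / 5 = 4.70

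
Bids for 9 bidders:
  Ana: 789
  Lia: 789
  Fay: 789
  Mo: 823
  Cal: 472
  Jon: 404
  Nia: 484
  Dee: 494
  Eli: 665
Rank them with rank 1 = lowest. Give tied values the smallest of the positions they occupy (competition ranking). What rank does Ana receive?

6

Sorted (ascending): 404, 472, 484, 494, 665, 789, 789, 789, 823
The 3 values of 789 occupy positions 6–8 → each gets rank 6.
Ana has value 789 → rank 6.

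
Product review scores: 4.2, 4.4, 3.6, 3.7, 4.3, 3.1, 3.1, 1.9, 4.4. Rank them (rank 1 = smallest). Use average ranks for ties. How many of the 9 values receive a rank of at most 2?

Sorted (ascending): 1.9, 3.1, 3.1, 3.6, 3.7, 4.2, 4.3, 4.4, 4.4
The 2 values of 3.1 occupy positions 2–3 → average rank (2+3)/2 = 2.5.
The 2 values of 4.4 occupy positions 8–9 → average rank (8+9)/2 = 8.5.
Ranks ≤ 2: {1} → 1 value.

1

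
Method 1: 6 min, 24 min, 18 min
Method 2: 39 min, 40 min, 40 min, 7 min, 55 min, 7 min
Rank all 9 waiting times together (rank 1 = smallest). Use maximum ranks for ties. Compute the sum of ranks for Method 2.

Sorted (ascending): 6, 7, 7, 18, 24, 39, 40, 40, 55
The 2 values of 7 occupy positions 2–3 → each gets rank 3.
The 2 values of 40 occupy positions 7–8 → each gets rank 8.
Method 2 values → pooled ranks: 39→6, 40→8, 40→8, 7→3, 55→9, 7→3
Rank sum = 6 + 8 + 8 + 3 + 9 + 3 = 37

37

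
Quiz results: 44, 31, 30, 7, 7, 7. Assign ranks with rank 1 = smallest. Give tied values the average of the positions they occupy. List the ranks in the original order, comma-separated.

Sorted (ascending): 7, 7, 7, 30, 31, 44
The 3 values of 7 occupy positions 1–3 → average rank 2.

6, 5, 4, 2, 2, 2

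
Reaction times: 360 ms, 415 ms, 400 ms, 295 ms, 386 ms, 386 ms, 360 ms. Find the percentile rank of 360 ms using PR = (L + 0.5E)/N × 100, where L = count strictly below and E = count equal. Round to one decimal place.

28.6

N = 7.
Strictly below 360: 1. Equal to 360: 2.
PR = (1 + 0.5·2)/7 × 100 = 28.6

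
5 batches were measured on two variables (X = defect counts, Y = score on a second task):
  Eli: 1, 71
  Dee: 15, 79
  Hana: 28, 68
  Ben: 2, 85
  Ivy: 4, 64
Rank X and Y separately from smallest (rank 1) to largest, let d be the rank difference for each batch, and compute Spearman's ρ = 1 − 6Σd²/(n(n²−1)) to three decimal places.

Ranks of variable 1: 1, 4, 5, 2, 3
Ranks of variable 2: 3, 4, 2, 5, 1
d = r₁ − r₂: -2, 0, 3, -3, 2
d²: 4, 0, 9, 9, 4; Σd² = 26
ρ = 1 − 6·26/(5·24) = 1 − 156/120 = -0.300

-0.300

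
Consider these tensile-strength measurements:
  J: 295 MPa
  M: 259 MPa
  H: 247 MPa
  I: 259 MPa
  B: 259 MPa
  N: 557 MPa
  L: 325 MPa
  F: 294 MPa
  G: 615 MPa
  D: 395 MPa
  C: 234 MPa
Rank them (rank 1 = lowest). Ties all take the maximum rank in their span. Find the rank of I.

Sorted (ascending): 234, 247, 259, 259, 259, 294, 295, 325, 395, 557, 615
The 3 values of 259 occupy positions 3–5 → each gets rank 5.
I has value 259 MPa → rank 5.

5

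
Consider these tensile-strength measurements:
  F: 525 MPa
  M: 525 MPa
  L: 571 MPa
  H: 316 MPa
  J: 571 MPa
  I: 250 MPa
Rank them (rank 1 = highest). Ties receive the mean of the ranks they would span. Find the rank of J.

Sorted (descending): 571, 571, 525, 525, 316, 250
The 2 values of 571 occupy positions 1–2 → average rank (1+2)/2 = 1.5.
The 2 values of 525 occupy positions 3–4 → average rank (3+4)/2 = 3.5.
J has value 571 MPa → rank 1.5.

1.5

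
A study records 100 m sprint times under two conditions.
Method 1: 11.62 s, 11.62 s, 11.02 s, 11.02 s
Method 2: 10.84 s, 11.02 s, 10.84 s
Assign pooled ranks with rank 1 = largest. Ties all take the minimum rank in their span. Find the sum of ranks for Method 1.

8

Sorted (descending): 11.62, 11.62, 11.02, 11.02, 11.02, 10.84, 10.84
The 2 values of 11.62 occupy positions 1–2 → each gets rank 1.
The 3 values of 11.02 occupy positions 3–5 → each gets rank 3.
The 2 values of 10.84 occupy positions 6–7 → each gets rank 6.
Method 1 values → pooled ranks: 11.62→1, 11.62→1, 11.02→3, 11.02→3
Rank sum = 1 + 1 + 3 + 3 = 8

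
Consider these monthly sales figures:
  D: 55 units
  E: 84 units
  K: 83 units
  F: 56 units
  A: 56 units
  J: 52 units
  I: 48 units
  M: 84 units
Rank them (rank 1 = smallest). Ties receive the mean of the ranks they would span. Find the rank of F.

Sorted (ascending): 48, 52, 55, 56, 56, 83, 84, 84
The 2 values of 56 occupy positions 4–5 → average rank (4+5)/2 = 4.5.
The 2 values of 84 occupy positions 7–8 → average rank (7+8)/2 = 7.5.
F has value 56 units → rank 4.5.

4.5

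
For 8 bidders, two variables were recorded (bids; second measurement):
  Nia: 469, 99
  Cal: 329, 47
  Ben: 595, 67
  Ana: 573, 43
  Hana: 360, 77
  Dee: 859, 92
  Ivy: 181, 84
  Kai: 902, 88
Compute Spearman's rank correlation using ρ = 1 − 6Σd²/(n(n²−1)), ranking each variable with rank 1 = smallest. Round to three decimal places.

Ranks of variable 1: 4, 2, 6, 5, 3, 7, 1, 8
Ranks of variable 2: 8, 2, 3, 1, 4, 7, 5, 6
d = r₁ − r₂: -4, 0, 3, 4, -1, 0, -4, 2
d²: 16, 0, 9, 16, 1, 0, 16, 4; Σd² = 62
ρ = 1 − 6·62/(8·63) = 1 − 372/504 = 0.262

0.262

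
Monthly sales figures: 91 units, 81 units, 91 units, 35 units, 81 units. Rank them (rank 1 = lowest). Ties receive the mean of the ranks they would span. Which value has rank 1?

35

Sorted (ascending): 35, 81, 81, 91, 91
The 2 values of 81 occupy positions 2–3 → average rank (2+3)/2 = 2.5.
The 2 values of 91 occupy positions 4–5 → average rank (4+5)/2 = 4.5.
Rank 1 → value 35.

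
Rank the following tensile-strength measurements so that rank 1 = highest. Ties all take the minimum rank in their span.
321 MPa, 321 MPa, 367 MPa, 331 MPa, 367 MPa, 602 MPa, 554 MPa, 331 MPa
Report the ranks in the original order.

7, 7, 3, 5, 3, 1, 2, 5

Sorted (descending): 602, 554, 367, 367, 331, 331, 321, 321
The 2 values of 367 occupy positions 3–4 → each gets rank 3.
The 2 values of 331 occupy positions 5–6 → each gets rank 5.
The 2 values of 321 occupy positions 7–8 → each gets rank 7.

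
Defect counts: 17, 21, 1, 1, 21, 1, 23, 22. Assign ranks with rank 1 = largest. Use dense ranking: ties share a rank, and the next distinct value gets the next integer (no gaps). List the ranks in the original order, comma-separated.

4, 3, 5, 5, 3, 5, 1, 2

Sorted (descending): 23, 22, 21, 21, 17, 1, 1, 1
The 2 values of 21 share dense rank 3.
The 3 values of 1 share dense rank 5.
Remaining distinct values take the next consecutive integers.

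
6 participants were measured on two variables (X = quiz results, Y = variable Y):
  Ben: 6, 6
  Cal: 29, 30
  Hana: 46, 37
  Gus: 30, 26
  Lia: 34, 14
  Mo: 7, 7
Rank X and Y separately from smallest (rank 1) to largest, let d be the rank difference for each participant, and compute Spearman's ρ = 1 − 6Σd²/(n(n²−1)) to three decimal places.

0.771

Ranks of variable 1: 1, 3, 6, 4, 5, 2
Ranks of variable 2: 1, 5, 6, 4, 3, 2
d = r₁ − r₂: 0, -2, 0, 0, 2, 0
d²: 0, 4, 0, 0, 4, 0; Σd² = 8
ρ = 1 − 6·8/(6·35) = 1 − 48/210 = 0.771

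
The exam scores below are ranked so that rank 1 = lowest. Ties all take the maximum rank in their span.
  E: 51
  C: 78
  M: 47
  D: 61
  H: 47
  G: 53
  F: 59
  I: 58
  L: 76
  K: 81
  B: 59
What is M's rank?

2

Sorted (ascending): 47, 47, 51, 53, 58, 59, 59, 61, 76, 78, 81
The 2 values of 47 occupy positions 1–2 → each gets rank 2.
The 2 values of 59 occupy positions 6–7 → each gets rank 7.
M has value 47 → rank 2.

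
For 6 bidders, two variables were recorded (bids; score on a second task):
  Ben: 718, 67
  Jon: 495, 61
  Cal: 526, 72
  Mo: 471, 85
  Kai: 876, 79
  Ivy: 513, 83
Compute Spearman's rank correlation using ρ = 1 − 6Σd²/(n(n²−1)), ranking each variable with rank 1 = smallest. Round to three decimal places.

-0.257

Ranks of variable 1: 5, 2, 4, 1, 6, 3
Ranks of variable 2: 2, 1, 3, 6, 4, 5
d = r₁ − r₂: 3, 1, 1, -5, 2, -2
d²: 9, 1, 1, 25, 4, 4; Σd² = 44
ρ = 1 − 6·44/(6·35) = 1 − 264/210 = -0.257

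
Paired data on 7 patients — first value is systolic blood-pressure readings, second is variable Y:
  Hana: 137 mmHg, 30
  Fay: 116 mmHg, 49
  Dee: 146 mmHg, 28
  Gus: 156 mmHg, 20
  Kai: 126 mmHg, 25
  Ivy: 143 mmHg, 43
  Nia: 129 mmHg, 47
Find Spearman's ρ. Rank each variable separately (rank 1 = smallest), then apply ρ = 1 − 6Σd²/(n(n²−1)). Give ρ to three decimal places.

-0.607

Ranks of variable 1: 4, 1, 6, 7, 2, 5, 3
Ranks of variable 2: 4, 7, 3, 1, 2, 5, 6
d = r₁ − r₂: 0, -6, 3, 6, 0, 0, -3
d²: 0, 36, 9, 36, 0, 0, 9; Σd² = 90
ρ = 1 − 6·90/(7·48) = 1 − 540/336 = -0.607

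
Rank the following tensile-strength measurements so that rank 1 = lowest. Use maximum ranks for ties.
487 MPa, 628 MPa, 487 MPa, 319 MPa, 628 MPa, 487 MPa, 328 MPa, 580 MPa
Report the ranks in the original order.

Sorted (ascending): 319, 328, 487, 487, 487, 580, 628, 628
The 3 values of 487 occupy positions 3–5 → each gets rank 5.
The 2 values of 628 occupy positions 7–8 → each gets rank 8.

5, 8, 5, 1, 8, 5, 2, 6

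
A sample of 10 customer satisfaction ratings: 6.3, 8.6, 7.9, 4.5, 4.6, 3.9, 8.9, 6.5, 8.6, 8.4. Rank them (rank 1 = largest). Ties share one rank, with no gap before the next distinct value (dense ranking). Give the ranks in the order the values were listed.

Sorted (descending): 8.9, 8.6, 8.6, 8.4, 7.9, 6.5, 6.3, 4.6, 4.5, 3.9
The 2 values of 8.6 share dense rank 2.
Remaining distinct values take the next consecutive integers.

6, 2, 4, 8, 7, 9, 1, 5, 2, 3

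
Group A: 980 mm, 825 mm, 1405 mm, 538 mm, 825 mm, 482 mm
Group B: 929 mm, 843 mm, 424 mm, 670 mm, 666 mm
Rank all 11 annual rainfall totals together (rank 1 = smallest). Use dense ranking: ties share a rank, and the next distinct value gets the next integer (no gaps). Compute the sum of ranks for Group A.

36

Sorted (ascending): 424, 482, 538, 666, 670, 825, 825, 843, 929, 980, 1405
The 2 values of 825 share dense rank 6.
Remaining distinct values take the next consecutive integers.
Group A values → pooled ranks: 980→9, 825→6, 1405→10, 538→3, 825→6, 482→2
Rank sum = 9 + 6 + 10 + 3 + 6 + 2 = 36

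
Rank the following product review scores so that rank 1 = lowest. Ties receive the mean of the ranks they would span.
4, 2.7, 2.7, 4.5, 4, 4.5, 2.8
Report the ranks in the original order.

Sorted (ascending): 2.7, 2.7, 2.8, 4, 4, 4.5, 4.5
The 2 values of 2.7 occupy positions 1–2 → average rank (1+2)/2 = 1.5.
The 2 values of 4 occupy positions 4–5 → average rank (4+5)/2 = 4.5.
The 2 values of 4.5 occupy positions 6–7 → average rank (6+7)/2 = 6.5.

4.5, 1.5, 1.5, 6.5, 4.5, 6.5, 3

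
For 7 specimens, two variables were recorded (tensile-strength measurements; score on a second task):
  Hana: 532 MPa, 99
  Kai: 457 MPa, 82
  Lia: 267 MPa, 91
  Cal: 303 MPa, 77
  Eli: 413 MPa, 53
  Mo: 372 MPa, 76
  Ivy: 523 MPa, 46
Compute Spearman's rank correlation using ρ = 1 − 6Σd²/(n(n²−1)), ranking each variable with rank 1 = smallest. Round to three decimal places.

-0.036

Ranks of variable 1: 7, 5, 1, 2, 4, 3, 6
Ranks of variable 2: 7, 5, 6, 4, 2, 3, 1
d = r₁ − r₂: 0, 0, -5, -2, 2, 0, 5
d²: 0, 0, 25, 4, 4, 0, 25; Σd² = 58
ρ = 1 − 6·58/(7·48) = 1 − 348/336 = -0.036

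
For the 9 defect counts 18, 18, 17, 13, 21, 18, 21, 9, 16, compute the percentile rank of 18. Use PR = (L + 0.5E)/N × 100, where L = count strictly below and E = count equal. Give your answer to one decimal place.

61.1

N = 9.
Strictly below 18: 4. Equal to 18: 3.
PR = (4 + 0.5·3)/9 × 100 = 61.1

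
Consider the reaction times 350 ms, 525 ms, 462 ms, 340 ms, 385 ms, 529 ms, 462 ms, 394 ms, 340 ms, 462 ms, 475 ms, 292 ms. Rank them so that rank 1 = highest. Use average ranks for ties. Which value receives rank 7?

394

Sorted (descending): 529, 525, 475, 462, 462, 462, 394, 385, 350, 340, 340, 292
The 3 values of 462 occupy positions 4–6 → average rank 5.
The 2 values of 340 occupy positions 10–11 → average rank (10+11)/2 = 10.5.
Rank 7 → value 394.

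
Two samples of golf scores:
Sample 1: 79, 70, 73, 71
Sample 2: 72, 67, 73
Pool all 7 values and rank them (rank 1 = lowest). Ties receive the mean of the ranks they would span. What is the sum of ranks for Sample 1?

Sorted (ascending): 67, 70, 71, 72, 73, 73, 79
The 2 values of 73 occupy positions 5–6 → average rank (5+6)/2 = 5.5.
Sample 1 values → pooled ranks: 79→7, 70→2, 73→5.5, 71→3
Rank sum = 7 + 2 + 5.5 + 3 = 17.5

17.5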